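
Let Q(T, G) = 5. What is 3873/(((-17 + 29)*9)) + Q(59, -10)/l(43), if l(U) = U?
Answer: 55693/1548 ≈ 35.977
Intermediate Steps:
3873/(((-17 + 29)*9)) + Q(59, -10)/l(43) = 3873/(((-17 + 29)*9)) + 5/43 = 3873/((12*9)) + 5*(1/43) = 3873/108 + 5/43 = 3873*(1/108) + 5/43 = 1291/36 + 5/43 = 55693/1548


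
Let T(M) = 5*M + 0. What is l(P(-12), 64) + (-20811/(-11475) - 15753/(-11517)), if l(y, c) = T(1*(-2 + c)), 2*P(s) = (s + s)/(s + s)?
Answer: 4598810468/14684175 ≈ 313.18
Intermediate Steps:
P(s) = ½ (P(s) = ((s + s)/(s + s))/2 = ((2*s)/((2*s)))/2 = ((2*s)*(1/(2*s)))/2 = (½)*1 = ½)
T(M) = 5*M
l(y, c) = -10 + 5*c (l(y, c) = 5*(1*(-2 + c)) = 5*(-2 + c) = -10 + 5*c)
l(P(-12), 64) + (-20811/(-11475) - 15753/(-11517)) = (-10 + 5*64) + (-20811/(-11475) - 15753/(-11517)) = (-10 + 320) + (-20811*(-1/11475) - 15753*(-1/11517)) = 310 + (6937/3825 + 5251/3839) = 310 + 46716218/14684175 = 4598810468/14684175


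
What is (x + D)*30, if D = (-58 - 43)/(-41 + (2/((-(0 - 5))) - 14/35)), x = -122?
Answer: -147030/41 ≈ -3586.1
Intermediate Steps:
D = 101/41 (D = -101/(-41 + (2/((-1*(-5))) - 14*1/35)) = -101/(-41 + (2/5 - 2/5)) = -101/(-41 + 0) = -101/(-41) = -101*(-1/41) = 101/41 ≈ 2.4634)
(x + D)*30 = (-122 + 101/41)*30 = -4901/41*30 = -147030/41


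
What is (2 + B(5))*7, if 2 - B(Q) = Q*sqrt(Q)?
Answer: 28 - 35*sqrt(5) ≈ -50.262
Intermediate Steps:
B(Q) = 2 - Q**(3/2) (B(Q) = 2 - Q*sqrt(Q) = 2 - Q**(3/2))
(2 + B(5))*7 = (2 + (2 - 5**(3/2)))*7 = (2 + (2 - 5*sqrt(5)))*7 = (4 - 5*sqrt(5))*7 = 28 - 35*sqrt(5)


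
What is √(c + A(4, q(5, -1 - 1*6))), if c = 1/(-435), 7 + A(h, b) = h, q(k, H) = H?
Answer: I*√568110/435 ≈ 1.7327*I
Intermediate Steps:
A(h, b) = -7 + h
c = -1/435 ≈ -0.0022989
√(c + A(4, q(5, -1 - 1*6))) = √(-1/435 + (-7 + 4)) = √(-1/435 - 3) = √(-1306/435) = I*√568110/435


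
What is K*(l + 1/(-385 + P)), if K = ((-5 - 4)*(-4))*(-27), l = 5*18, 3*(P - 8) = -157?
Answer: -28167831/322 ≈ -87478.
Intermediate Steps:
P = -133/3 (P = 8 + (⅓)*(-157) = 8 - 157/3 = -133/3 ≈ -44.333)
l = 90
K = -972 (K = -9*(-4)*(-27) = 36*(-27) = -972)
K*(l + 1/(-385 + P)) = -972*(90 + 1/(-385 - 133/3)) = -972*(90 + 1/(-1288/3)) = -972*(90 - 3/1288) = -972*115917/1288 = -28167831/322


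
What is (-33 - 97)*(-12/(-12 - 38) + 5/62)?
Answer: -6461/155 ≈ -41.684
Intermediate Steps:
(-33 - 97)*(-12/(-12 - 38) + 5/62) = -130*(-12/(-50) + 5*(1/62)) = -130*(-12*(-1/50) + 5/62) = -130*(6/25 + 5/62) = -130*497/1550 = -6461/155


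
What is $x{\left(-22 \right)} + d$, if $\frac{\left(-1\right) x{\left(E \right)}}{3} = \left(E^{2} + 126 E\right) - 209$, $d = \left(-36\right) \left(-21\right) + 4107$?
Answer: $12354$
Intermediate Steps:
$d = 4863$ ($d = 756 + 4107 = 4863$)
$x{\left(E \right)} = 627 - 378 E - 3 E^{2}$ ($x{\left(E \right)} = - 3 \left(\left(E^{2} + 126 E\right) - 209\right) = - 3 \left(-209 + E^{2} + 126 E\right) = 627 - 378 E - 3 E^{2}$)
$x{\left(-22 \right)} + d = \left(627 - -8316 - 3 \left(-22\right)^{2}\right) + 4863 = \left(627 + 8316 - 1452\right) + 4863 = 7491 + 4863 = 12354$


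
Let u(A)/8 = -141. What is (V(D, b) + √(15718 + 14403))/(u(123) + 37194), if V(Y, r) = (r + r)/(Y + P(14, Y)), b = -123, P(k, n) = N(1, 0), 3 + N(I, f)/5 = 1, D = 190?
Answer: -41/1081980 + √30121/36066 ≈ 0.0047742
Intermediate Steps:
u(A) = -1128 (u(A) = 8*(-141) = -1128)
N(I, f) = -10 (N(I, f) = -15 + 5*1 = -15 + 5 = -10)
P(k, n) = -10
V(Y, r) = 2*r/(-10 + Y) (V(Y, r) = (r + r)/(Y - 10) = (2*r)/(-10 + Y) = 2*r/(-10 + Y))
(V(D, b) + √(15718 + 14403))/(u(123) + 37194) = (2*(-123)/(-10 + 190) + √(15718 + 14403))/(-1128 + 37194) = (2*(-123)/180 + √30121)/36066 = (2*(-123)*(1/180) + √30121)*(1/36066) = (-41/30 + √30121)*(1/36066) = -41/1081980 + √30121/36066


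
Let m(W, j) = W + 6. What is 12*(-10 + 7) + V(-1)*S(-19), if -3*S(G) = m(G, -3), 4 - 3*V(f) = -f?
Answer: -95/3 ≈ -31.667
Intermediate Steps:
m(W, j) = 6 + W
V(f) = 4/3 + f/3 (V(f) = 4/3 - (-1)*f/3 = 4/3 + f/3)
S(G) = -2 - G/3 (S(G) = -(6 + G)/3 = -2 - G/3)
12*(-10 + 7) + V(-1)*S(-19) = 12*(-10 + 7) + (4/3 + (⅓)*(-1))*(-2 - ⅓*(-19)) = 12*(-3) + (4/3 - ⅓)*(-2 + 19/3) = -36 + 1*(13/3) = -36 + 13/3 = -95/3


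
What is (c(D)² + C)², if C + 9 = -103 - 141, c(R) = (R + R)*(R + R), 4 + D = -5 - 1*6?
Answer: 655690204009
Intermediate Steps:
D = -15 (D = -4 + (-5 - 1*6) = -4 + (-5 - 6) = -4 - 11 = -15)
c(R) = 4*R² (c(R) = (2*R)*(2*R) = 4*R²)
C = -253 (C = -9 + (-103 - 141) = -9 - 244 = -253)
(c(D)² + C)² = ((4*(-15)²)² - 253)² = ((4*225)² - 253)² = (900² - 253)² = (810000 - 253)² = 809747² = 655690204009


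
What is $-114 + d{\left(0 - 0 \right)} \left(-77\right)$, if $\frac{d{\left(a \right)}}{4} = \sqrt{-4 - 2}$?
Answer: $-114 - 308 i \sqrt{6} \approx -114.0 - 754.44 i$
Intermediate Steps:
$d{\left(a \right)} = 4 i \sqrt{6}$ ($d{\left(a \right)} = 4 \sqrt{-4 - 2} = 4 \sqrt{-6} = 4 i \sqrt{6}$)
$-114 + d{\left(0 - 0 \right)} \left(-77\right) = -114 + 4 i \sqrt{6} \left(-77\right) = -114 - 308 i \sqrt{6}$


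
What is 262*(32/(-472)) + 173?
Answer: 9159/59 ≈ 155.24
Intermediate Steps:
262*(32/(-472)) + 173 = 262*(32*(-1/472)) + 173 = 262*(-4/59) + 173 = -1048/59 + 173 = 9159/59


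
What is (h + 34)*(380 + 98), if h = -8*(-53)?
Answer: 218924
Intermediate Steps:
h = 424
(h + 34)*(380 + 98) = (424 + 34)*(380 + 98) = 458*478 = 218924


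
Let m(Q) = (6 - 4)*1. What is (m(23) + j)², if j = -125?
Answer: 15129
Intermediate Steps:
m(Q) = 2 (m(Q) = 2*1 = 2)
(m(23) + j)² = (2 - 125)² = (-123)² = 15129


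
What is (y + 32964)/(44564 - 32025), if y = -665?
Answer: 32299/12539 ≈ 2.5759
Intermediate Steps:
(y + 32964)/(44564 - 32025) = (-665 + 32964)/(44564 - 32025) = 32299/12539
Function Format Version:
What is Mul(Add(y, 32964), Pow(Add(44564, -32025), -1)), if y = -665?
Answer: Rational(32299, 12539) ≈ 2.5759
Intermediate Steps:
Mul(Add(y, 32964), Pow(Add(44564, -32025), -1)) = Mul(Add(-665, 32964), Pow(Add(44564, -32025), -1)) = Mul(32299, Pow(12539, -1)) = Mul(32299, Rational(1, 12539)) = Rational(32299, 12539)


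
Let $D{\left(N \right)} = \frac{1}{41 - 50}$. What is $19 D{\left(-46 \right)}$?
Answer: $- \frac{19}{9} \approx -2.1111$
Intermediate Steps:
$D{\left(N \right)} = - \frac{1}{9}$ ($D{\left(N \right)} = \frac{1}{-9} = - \frac{1}{9}$)
$19 D{\left(-46 \right)} = 19 \left(- \frac{1}{9}\right) = - \frac{19}{9}$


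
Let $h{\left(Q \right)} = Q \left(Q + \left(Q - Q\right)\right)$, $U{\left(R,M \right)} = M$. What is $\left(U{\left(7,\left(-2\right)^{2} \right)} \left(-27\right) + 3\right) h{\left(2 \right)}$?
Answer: $-420$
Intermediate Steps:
$h{\left(Q \right)} = Q^{2}$ ($h{\left(Q \right)} = Q \left(Q + 0\right) = Q Q = Q^{2}$)
$\left(U{\left(7,\left(-2\right)^{2} \right)} \left(-27\right) + 3\right) h{\left(2 \right)} = \left(\left(-2\right)^{2} \left(-27\right) + 3\right) 2^{2} = \left(4 \left(-27\right) + 3\right) 4 = \left(-108 + 3\right) 4 = \left(-105\right) 4 = -420$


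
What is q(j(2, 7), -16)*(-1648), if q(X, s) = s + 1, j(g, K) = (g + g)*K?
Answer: 24720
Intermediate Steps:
j(g, K) = 2*K*g (j(g, K) = (2*g)*K = 2*K*g)
q(X, s) = 1 + s
q(j(2, 7), -16)*(-1648) = (1 - 16)*(-1648) = -15*(-1648) = 24720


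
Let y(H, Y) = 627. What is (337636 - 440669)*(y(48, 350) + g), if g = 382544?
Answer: -39479257643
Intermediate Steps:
(337636 - 440669)*(y(48, 350) + g) = (337636 - 440669)*(627 + 382544) = -103033*383171 = -39479257643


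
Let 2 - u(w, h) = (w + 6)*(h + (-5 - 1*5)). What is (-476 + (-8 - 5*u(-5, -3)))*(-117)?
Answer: 65403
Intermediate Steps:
u(w, h) = 2 - (-10 + h)*(6 + w) (u(w, h) = 2 - (w + 6)*(h + (-5 - 1*5)) = 2 - (6 + w)*(h + (-5 - 5)) = 2 - (6 + w)*(h - 10) = 2 - (6 + w)*(-10 + h) = 2 - (-10 + h)*(6 + w))
(-476 + (-8 - 5*u(-5, -3)))*(-117) = (-476 + (-8 - 5*(62 - 6*(-3) + 10*(-5) - 1*(-3)*(-5))))*(-117) = (-476 + (-8 - 5*(62 + 18 - 50 - 15)))*(-117) = (-476 + (-8 - 5*15))*(-117) = (-476 + (-8 - 75))*(-117) = (-476 - 83)*(-117) = -559*(-117) = 65403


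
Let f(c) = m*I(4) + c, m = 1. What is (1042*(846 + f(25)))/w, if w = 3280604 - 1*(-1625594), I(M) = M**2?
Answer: 462127/2453099 ≈ 0.18839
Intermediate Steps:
f(c) = 16 + c (f(c) = 1*4**2 + c = 1*16 + c = 16 + c)
w = 4906198 (w = 3280604 + 1625594 = 4906198)
(1042*(846 + f(25)))/w = (1042*(846 + (16 + 25)))/4906198 = (1042*(846 + 41))*(1/4906198) = (1042*887)*(1/4906198) = 924254*(1/4906198) = 462127/2453099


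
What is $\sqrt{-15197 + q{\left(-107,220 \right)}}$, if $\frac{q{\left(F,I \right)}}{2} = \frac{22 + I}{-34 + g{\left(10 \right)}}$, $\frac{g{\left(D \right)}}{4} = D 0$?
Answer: $\frac{i \sqrt{4396047}}{17} \approx 123.33 i$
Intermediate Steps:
$g{\left(D \right)} = 0$ ($g{\left(D \right)} = 4 D 0 = 4 \cdot 0 = 0$)
$q{\left(F,I \right)} = - \frac{22}{17} - \frac{I}{17}$ ($q{\left(F,I \right)} = 2 \frac{22 + I}{-34 + 0} = 2 \frac{22 + I}{-34} = 2 \left(22 + I\right) \left(- \frac{1}{34}\right) = 2 \left(- \frac{11}{17} - \frac{I}{34}\right) = - \frac{22}{17} - \frac{I}{17}$)
$\sqrt{-15197 + q{\left(-107,220 \right)}} = \sqrt{-15197 - \frac{242}{17}} = \sqrt{- \frac{258591}{17}} = \frac{i \sqrt{4396047}}{17}$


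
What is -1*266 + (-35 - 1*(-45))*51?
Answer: 244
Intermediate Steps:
-1*266 + (-35 - 1*(-45))*51 = -266 + (-35 + 45)*51 = -266 + 10*51 = -266 + 510 = 244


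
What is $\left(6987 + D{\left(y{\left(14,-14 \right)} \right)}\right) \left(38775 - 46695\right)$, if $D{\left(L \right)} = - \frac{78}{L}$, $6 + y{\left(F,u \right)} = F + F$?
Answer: $-55308960$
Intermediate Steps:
$y{\left(F,u \right)} = -6 + 2 F$ ($y{\left(F,u \right)} = -6 + \left(F + F\right) = -6 + 2 F$)
$\left(6987 + D{\left(y{\left(14,-14 \right)} \right)}\right) \left(38775 - 46695\right) = \left(6987 - \frac{78}{-6 + 2 \cdot 14}\right) \left(38775 - 46695\right) = \left(6987 - \frac{78}{-6 + 28}\right) \left(-7920\right) = \left(6987 - \frac{78}{22}\right) \left(-7920\right) = \left(6987 - \frac{39}{11}\right) \left(-7920\right) = \frac{76818}{11} \left(-7920\right) = -55308960$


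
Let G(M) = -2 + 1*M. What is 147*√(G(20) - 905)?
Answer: 147*I*√887 ≈ 4378.0*I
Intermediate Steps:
G(M) = -2 + M
147*√(G(20) - 905) = 147*√((-2 + 20) - 905) = 147*√(18 - 905) = 147*√(-887) = 147*(I*√887) = 147*I*√887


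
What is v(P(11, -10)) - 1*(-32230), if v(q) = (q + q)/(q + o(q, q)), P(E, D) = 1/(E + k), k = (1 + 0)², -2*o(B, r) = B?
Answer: 32234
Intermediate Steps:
o(B, r) = -B/2
k = 1 (k = 1² = 1)
P(E, D) = 1/(1 + E) (P(E, D) = 1/(E + 1) = 1/(1 + E))
v(q) = 4 (v(q) = (q + q)/(q - q/2) = (2*q)/((q/2)) = (2*q)*(2/q) = 4)
v(P(11, -10)) - 1*(-32230) = 4 - 1*(-32230) = 4 + 32230 = 32234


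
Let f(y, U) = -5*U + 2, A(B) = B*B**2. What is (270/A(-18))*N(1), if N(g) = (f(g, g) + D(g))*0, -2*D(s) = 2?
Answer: 0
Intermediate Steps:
D(s) = -1 (D(s) = -1/2*2 = -1)
A(B) = B**3
f(y, U) = 2 - 5*U
N(g) = 0 (N(g) = ((2 - 5*g) - 1)*0 = (1 - 5*g)*0 = 0)
(270/A(-18))*N(1) = (270/((-18)**3))*0 = (270/(-5832))*0 = (270*(-1/5832))*0 = -5/108*0 = 0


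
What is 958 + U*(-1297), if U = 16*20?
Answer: -414082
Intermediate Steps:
U = 320
958 + U*(-1297) = 958 + 320*(-1297) = 958 - 415040 = -414082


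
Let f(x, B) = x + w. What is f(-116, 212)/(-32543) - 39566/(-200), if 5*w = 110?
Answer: 643807569/3254300 ≈ 197.83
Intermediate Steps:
w = 22 (w = (⅕)*110 = 22)
f(x, B) = 22 + x (f(x, B) = x + 22 = 22 + x)
f(-116, 212)/(-32543) - 39566/(-200) = (22 - 116)/(-32543) - 39566/(-200) = -94*(-1/32543) - 39566*(-1/200) = 94/32543 + 19783/100 = 643807569/3254300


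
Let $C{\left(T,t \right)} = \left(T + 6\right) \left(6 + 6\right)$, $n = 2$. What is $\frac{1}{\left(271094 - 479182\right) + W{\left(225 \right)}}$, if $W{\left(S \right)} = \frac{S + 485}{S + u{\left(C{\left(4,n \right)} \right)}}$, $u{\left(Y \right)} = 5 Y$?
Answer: $- \frac{165}{34334378} \approx -4.8057 \cdot 10^{-6}$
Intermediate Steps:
$C{\left(T,t \right)} = 72 + 12 T$ ($C{\left(T,t \right)} = \left(6 + T\right) 12 = 72 + 12 T$)
$W{\left(S \right)} = \frac{485 + S}{600 + S}$ ($W{\left(S \right)} = \frac{S + 485}{S + 5 \left(72 + 12 \cdot 4\right)} = \frac{485 + S}{S + 5 \left(72 + 48\right)} = \frac{485 + S}{S + 5 \cdot 120} = \frac{485 + S}{S + 600} = \frac{485 + S}{600 + S}$)
$\frac{1}{\left(271094 - 479182\right) + W{\left(225 \right)}} = \frac{1}{\left(271094 - 479182\right) + \frac{485 + 225}{600 + 225}} = \frac{1}{-208088 + \frac{1}{825} \cdot 710} = \frac{1}{-208088 + \frac{142}{165}} = \frac{1}{- \frac{34334378}{165}} = - \frac{165}{34334378}$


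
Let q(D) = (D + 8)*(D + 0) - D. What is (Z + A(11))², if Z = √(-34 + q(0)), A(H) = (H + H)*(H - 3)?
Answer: (176 + I*√34)² ≈ 30942.0 + 2052.5*I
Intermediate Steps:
A(H) = 2*H*(-3 + H) (A(H) = (2*H)*(-3 + H) = 2*H*(-3 + H))
q(D) = -D + D*(8 + D) (q(D) = (8 + D)*D - D = D*(8 + D) - D = -D + D*(8 + D))
Z = I*√34 (Z = √(-34 + 0*(7 + 0)) = √(-34 + 0*7) = √(-34 + 0) = √(-34) = I*√34 ≈ 5.8309*I)
(Z + A(11))² = (I*√34 + 2*11*(-3 + 11))² = (I*√34 + 2*11*8)² = (I*√34 + 176)² = (176 + I*√34)²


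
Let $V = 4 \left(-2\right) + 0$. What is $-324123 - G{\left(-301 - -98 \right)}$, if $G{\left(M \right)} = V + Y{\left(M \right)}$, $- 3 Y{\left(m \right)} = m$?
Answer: $- \frac{972548}{3} \approx -3.2418 \cdot 10^{5}$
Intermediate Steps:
$Y{\left(m \right)} = - \frac{m}{3}$
$V = -8$ ($V = -8 + 0 = -8$)
$G{\left(M \right)} = -8 - \frac{M}{3}$
$-324123 - G{\left(-301 - -98 \right)} = -324123 - \left(-8 - \frac{-301 - -98}{3}\right) = -324123 - \left(-8 - \frac{-301 + 98}{3}\right) = -324123 - \left(-8 - - \frac{203}{3}\right) = -324123 - \left(-8 + \frac{203}{3}\right) = -324123 - \frac{179}{3} = - \frac{972548}{3}$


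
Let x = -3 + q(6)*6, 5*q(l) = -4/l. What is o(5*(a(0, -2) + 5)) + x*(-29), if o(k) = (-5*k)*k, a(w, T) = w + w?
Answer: -15074/5 ≈ -3014.8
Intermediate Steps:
q(l) = -4/(5*l) (q(l) = (-4/l)/5 = -4/(5*l))
a(w, T) = 2*w
x = -19/5 (x = -3 - ⅘/6*6 = -3 - ⅘*⅙*6 = -3 - 2/15*6 = -3 - ⅘ = -19/5 ≈ -3.8000)
o(k) = -5*k²
o(5*(a(0, -2) + 5)) + x*(-29) = -5*25*(2*0 + 5)² - 19/5*(-29) = -5*25*(0 + 5)² + 551/5 = -5*(5*5)² + 551/5 = -5*25² + 551/5 = -5*625 + 551/5 = -3125 + 551/5 = -15074/5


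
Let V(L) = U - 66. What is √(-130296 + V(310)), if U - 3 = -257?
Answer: 2*I*√32654 ≈ 361.41*I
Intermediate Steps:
U = -254 (U = 3 - 257 = -254)
V(L) = -320 (V(L) = -254 - 66 = -320)
√(-130296 + V(310)) = √(-130296 - 320) = √(-130616) = 2*I*√32654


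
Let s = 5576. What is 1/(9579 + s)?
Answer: 1/15155 ≈ 6.5985e-5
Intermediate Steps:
1/(9579 + s) = 1/(9579 + 5576) = 1/15155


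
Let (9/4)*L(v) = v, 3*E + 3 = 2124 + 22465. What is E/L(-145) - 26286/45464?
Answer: -421072449/3296140 ≈ -127.75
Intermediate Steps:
E = 24586/3 (E = -1 + (2124 + 22465)/3 = -1 + (1/3)*24589 = -1 + 24589/3 = 24586/3 ≈ 8195.3)
L(v) = 4*v/9
E/L(-145) - 26286/45464 = 24586/(3*(((4/9)*(-145)))) - 26286/45464 = 24586/(3*(-580/9)) - 26286*1/45464 = (24586/3)*(-9/580) - 13143/22732 = -36879/290 - 13143/22732 = -421072449/3296140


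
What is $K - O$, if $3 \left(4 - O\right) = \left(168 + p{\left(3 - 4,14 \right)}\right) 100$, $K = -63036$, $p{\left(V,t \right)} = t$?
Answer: $- \frac{170920}{3} \approx -56973.0$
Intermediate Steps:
$O = - \frac{18188}{3}$ ($O = 4 - \frac{\left(168 + 14\right) 100}{3} = 4 - \frac{182 \cdot 100}{3} = 4 - \frac{18200}{3} = - \frac{18188}{3} \approx -6062.7$)
$K - O = -63036 - - \frac{18188}{3} = -63036 + \frac{18188}{3} = - \frac{170920}{3}$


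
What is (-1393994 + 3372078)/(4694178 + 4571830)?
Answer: 494521/2316502 ≈ 0.21348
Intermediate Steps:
(-1393994 + 3372078)/(4694178 + 4571830) = 1978084/9266008 = 1978084*(1/9266008) = 494521/2316502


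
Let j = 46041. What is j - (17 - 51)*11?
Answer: 46415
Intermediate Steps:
j - (17 - 51)*11 = 46041 - (17 - 51)*11 = 46041 - (-34)*11 = 46041 - 1*(-374) = 46041 + 374 = 46415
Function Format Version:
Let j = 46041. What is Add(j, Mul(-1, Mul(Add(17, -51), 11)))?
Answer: 46415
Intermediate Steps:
Add(j, Mul(-1, Mul(Add(17, -51), 11))) = Add(46041, Mul(-1, Mul(Add(17, -51), 11))) = Add(46041, Mul(-1, Mul(-34, 11))) = Add(46041, Mul(-1, -374)) = Add(46041, 374) = 46415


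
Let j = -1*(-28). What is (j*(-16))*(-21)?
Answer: 9408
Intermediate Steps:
j = 28
(j*(-16))*(-21) = (28*(-16))*(-21) = -448*(-21) = 9408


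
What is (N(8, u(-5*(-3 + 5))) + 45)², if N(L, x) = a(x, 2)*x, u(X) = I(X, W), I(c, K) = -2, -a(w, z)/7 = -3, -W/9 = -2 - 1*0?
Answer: 9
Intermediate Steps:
W = 18 (W = -9*(-2 - 1*0) = -9*(-2 + 0) = -9*(-2) = 18)
a(w, z) = 21 (a(w, z) = -7*(-3) = 21)
u(X) = -2
N(L, x) = 21*x
(N(8, u(-5*(-3 + 5))) + 45)² = (21*(-2) + 45)² = (-42 + 45)² = 3² = 9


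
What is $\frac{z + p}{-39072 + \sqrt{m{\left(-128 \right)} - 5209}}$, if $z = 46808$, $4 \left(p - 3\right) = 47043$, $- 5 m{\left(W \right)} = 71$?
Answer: $- \frac{2860644270}{1908283009} - \frac{234287 i \sqrt{32645}}{15266264072} \approx -1.4991 - 0.0027728 i$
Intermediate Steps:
$m{\left(W \right)} = - \frac{71}{5}$ ($m{\left(W \right)} = \left(- \frac{1}{5}\right) 71 = - \frac{71}{5}$)
$p = \frac{47055}{4}$ ($p = 3 + \frac{1}{4} \cdot 47043 = 3 + \frac{47043}{4} = \frac{47055}{4} \approx 11764.0$)
$\frac{z + p}{-39072 + \sqrt{m{\left(-128 \right)} - 5209}} = \frac{46808 + \frac{47055}{4}}{-39072 + \sqrt{- \frac{71}{5} - 5209}} = \frac{234287}{4 \left(-39072 + \sqrt{- \frac{26116}{5}}\right)} = \frac{234287}{4 \left(-39072 + \frac{2 i \sqrt{32645}}{5}\right)}$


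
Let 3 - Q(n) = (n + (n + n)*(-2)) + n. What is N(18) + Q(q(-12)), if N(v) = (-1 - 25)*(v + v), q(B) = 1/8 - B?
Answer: -3635/4 ≈ -908.75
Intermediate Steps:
q(B) = ⅛ - B
N(v) = -52*v
Q(n) = 3 + 2*n (Q(n) = 3 - ((n + (n + n)*(-2)) + n) = 3 - ((n + (2*n)*(-2)) + n) = 3 - ((n - 4*n) + n) = 3 - (-3*n + n) = 3 - (-2)*n = 3 + 2*n)
N(18) + Q(q(-12)) = -52*18 + (3 + 2*(⅛ - 1*(-12))) = -936 + (3 + 2*(⅛ + 12)) = -936 + (3 + 2*(97/8)) = -936 + (3 + 97/4) = -936 + 109/4 = -3635/4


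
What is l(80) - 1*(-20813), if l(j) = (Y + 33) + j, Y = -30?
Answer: 20896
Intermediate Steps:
l(j) = 3 + j (l(j) = (-30 + 33) + j = 3 + j)
l(80) - 1*(-20813) = (3 + 80) - 1*(-20813) = 83 + 20813 = 20896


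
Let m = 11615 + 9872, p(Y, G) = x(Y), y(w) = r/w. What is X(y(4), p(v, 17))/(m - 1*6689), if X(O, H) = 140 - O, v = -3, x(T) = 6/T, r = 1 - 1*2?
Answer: 561/59192 ≈ 0.0094776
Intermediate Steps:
r = -1 (r = 1 - 2 = -1)
y(w) = -1/w
p(Y, G) = 6/Y
m = 21487
X(y(4), p(v, 17))/(m - 1*6689) = (140 - (-1)/4)/(21487 - 1*6689) = (140 - (-1)/4)/(21487 - 6689) = (140 - 1*(-1/4))/14798 = (140 + 1/4)*(1/14798) = (561/4)*(1/14798) = 561/59192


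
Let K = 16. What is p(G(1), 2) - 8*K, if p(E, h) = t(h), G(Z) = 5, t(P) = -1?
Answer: -129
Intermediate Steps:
p(E, h) = -1
p(G(1), 2) - 8*K = -1 - 8*16 = -1 - 128 = -129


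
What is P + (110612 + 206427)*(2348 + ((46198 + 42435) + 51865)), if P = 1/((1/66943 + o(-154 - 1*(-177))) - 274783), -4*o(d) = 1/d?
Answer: 76641438839224527387450/1692321516799 ≈ 4.5288e+10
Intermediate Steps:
o(d) = -1/(4*d)
P = -6158756/1692321516799 (P = 1/((1/66943 - 1/(4*(-154 - 1*(-177)))) - 274783) = 1/((1/66943 - 1/(4*(-154 + 177))) - 274783) = 1/((1/66943 - 1/4/23) - 274783) = 1/((1/66943 - 1/4*1/23) - 274783) = 1/((1/66943 - 1/92) - 274783) = 1/(-66851/6158756 - 274783) = 1/(-1692321516799/6158756) = -6158756/1692321516799 ≈ -3.6392e-6)
P + (110612 + 206427)*(2348 + ((46198 + 42435) + 51865)) = -6158756/1692321516799 + (110612 + 206427)*(2348 + ((46198 + 42435) + 51865)) = -6158756/1692321516799 + 317039*(2348 + (88633 + 51865)) = -6158756/1692321516799 + 317039*(2348 + 140498) = -6158756/1692321516799 + 317039*142846 = -6158756/1692321516799 + 45287752994 = 76641438839224527387450/1692321516799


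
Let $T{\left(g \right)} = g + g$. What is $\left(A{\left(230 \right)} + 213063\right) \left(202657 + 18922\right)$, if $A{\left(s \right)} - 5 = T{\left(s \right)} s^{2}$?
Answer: $5439114780372$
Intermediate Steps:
$T{\left(g \right)} = 2 g$
$A{\left(s \right)} = 5 + 2 s^{3}$ ($A{\left(s \right)} = 5 + 2 s s^{2} = 5 + 2 s^{3}$)
$\left(A{\left(230 \right)} + 213063\right) \left(202657 + 18922\right) = \left(\left(5 + 2 \cdot 230^{3}\right) + 213063\right) \left(202657 + 18922\right) = \left(\left(5 + 2 \cdot 12167000\right) + 213063\right) 221579 = \left(\left(5 + 24334000\right) + 213063\right) 221579 = \left(24334005 + 213063\right) 221579 = 24547068 \cdot 221579 = 5439114780372$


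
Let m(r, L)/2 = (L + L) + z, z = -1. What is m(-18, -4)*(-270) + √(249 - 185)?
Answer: 4868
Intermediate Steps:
m(r, L) = -2 + 4*L (m(r, L) = 2*((L + L) - 1) = 2*(2*L - 1) = 2*(-1 + 2*L) = -2 + 4*L)
m(-18, -4)*(-270) + √(249 - 185) = (-2 + 4*(-4))*(-270) + √(249 - 185) = (-2 - 16)*(-270) + √64 = -18*(-270) + 8 = 4860 + 8 = 4868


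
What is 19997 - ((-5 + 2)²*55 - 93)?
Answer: 19595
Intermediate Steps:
19997 - ((-5 + 2)²*55 - 93) = 19997 - ((-3)²*55 - 93) = 19997 - (9*55 - 93) = 19997 - (495 - 93) = 19997 - 1*402 = 19997 - 402 = 19595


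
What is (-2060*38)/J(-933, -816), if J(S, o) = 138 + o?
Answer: 39140/339 ≈ 115.46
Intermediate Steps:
(-2060*38)/J(-933, -816) = (-2060*38)/(138 - 816) = -78280/(-678) = -78280*(-1/678) = 39140/339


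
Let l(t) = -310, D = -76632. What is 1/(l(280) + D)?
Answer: -1/76942 ≈ -1.2997e-5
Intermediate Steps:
1/(l(280) + D) = 1/(-310 - 76632) = 1/(-76942) = -1/76942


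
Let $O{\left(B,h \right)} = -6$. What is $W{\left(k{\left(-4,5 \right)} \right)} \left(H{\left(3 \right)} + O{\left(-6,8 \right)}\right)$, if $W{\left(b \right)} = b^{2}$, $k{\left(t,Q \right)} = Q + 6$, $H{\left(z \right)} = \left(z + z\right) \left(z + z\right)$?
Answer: $3630$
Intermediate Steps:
$H{\left(z \right)} = 4 z^{2}$ ($H{\left(z \right)} = 2 z 2 z = 4 z^{2}$)
$k{\left(t,Q \right)} = 6 + Q$
$W{\left(k{\left(-4,5 \right)} \right)} \left(H{\left(3 \right)} + O{\left(-6,8 \right)}\right) = \left(6 + 5\right)^{2} \left(4 \cdot 3^{2} - 6\right) = 11^{2} \left(4 \cdot 9 - 6\right) = 121 \left(36 - 6\right) = 121 \cdot 30 = 3630$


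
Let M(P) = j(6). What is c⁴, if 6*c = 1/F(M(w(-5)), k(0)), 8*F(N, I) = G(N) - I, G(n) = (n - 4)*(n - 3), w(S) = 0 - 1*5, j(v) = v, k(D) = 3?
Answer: 256/6561 ≈ 0.039018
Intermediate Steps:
w(S) = -5 (w(S) = 0 - 5 = -5)
G(n) = (-4 + n)*(-3 + n)
M(P) = 6
F(N, I) = 3/2 - 7*N/8 - I/8 + N²/8 (F(N, I) = ((12 + N² - 7*N) - I)/8 = (12 + N² - I - 7*N)/8 = 3/2 - 7*N/8 - I/8 + N²/8)
c = 4/9 (c = 1/(6*(3/2 - 7/8*6 - ⅛*3 + (⅛)*6²)) = 1/(6*(3/2 - 21/4 - 3/8 + (⅛)*36)) = 1/(6*(3/2 - 21/4 - 3/8 + 9/2)) = 1/(6*(3/8)) = (⅙)*(8/3) = 4/9 ≈ 0.44444)
c⁴ = (4/9)⁴ = 256/6561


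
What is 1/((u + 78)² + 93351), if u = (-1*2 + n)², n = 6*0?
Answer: 1/100075 ≈ 9.9925e-6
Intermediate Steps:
n = 0
u = 4 (u = (-1*2 + 0)² = (-2 + 0)² = (-2)² = 4)
1/((u + 78)² + 93351) = 1/((4 + 78)² + 93351) = 1/(82² + 93351) = 1/(6724 + 93351) = 1/100075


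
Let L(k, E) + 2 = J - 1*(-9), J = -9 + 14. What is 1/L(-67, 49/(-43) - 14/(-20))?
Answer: 1/12 ≈ 0.083333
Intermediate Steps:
J = 5
L(k, E) = 12 (L(k, E) = -2 + (5 - 1*(-9)) = -2 + (5 + 9) = -2 + 14 = 12)
1/L(-67, 49/(-43) - 14/(-20)) = 1/12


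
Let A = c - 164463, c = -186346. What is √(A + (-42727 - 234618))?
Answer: I*√628154 ≈ 792.56*I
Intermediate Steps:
A = -350809 (A = -186346 - 164463 = -350809)
√(A + (-42727 - 234618)) = √(-350809 + (-42727 - 234618)) = √(-350809 - 277345) = √(-628154) = I*√628154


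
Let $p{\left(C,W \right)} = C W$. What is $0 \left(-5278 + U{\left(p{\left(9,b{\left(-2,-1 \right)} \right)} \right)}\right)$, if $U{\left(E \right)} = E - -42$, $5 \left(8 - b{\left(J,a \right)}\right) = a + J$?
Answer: $0$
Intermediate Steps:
$b{\left(J,a \right)} = 8 - \frac{J}{5} - \frac{a}{5}$ ($b{\left(J,a \right)} = 8 - \frac{a + J}{5} = 8 - \frac{J + a}{5} = 8 - \left(\frac{J}{5} + \frac{a}{5}\right) = 8 - \frac{J}{5} - \frac{a}{5}$)
$U{\left(E \right)} = 42 + E$ ($U{\left(E \right)} = E + 42 = 42 + E$)
$0 \left(-5278 + U{\left(p{\left(9,b{\left(-2,-1 \right)} \right)} \right)}\right) = 0 \left(-5278 + \left(42 + 9 \left(8 - - \frac{2}{5} - - \frac{1}{5}\right)\right)\right) = 0 \left(-5278 + \left(42 + 9 \left(8 + \frac{2}{5} + \frac{1}{5}\right)\right)\right) = 0 \left(-5278 + \left(42 + 9 \cdot \frac{43}{5}\right)\right) = 0 \left(-5278 + \left(42 + \frac{387}{5}\right)\right) = 0 \left(-5278 + \frac{597}{5}\right) = 0 \left(- \frac{25793}{5}\right) = 0$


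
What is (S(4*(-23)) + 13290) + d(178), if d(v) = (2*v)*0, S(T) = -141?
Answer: 13149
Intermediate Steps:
d(v) = 0
(S(4*(-23)) + 13290) + d(178) = (-141 + 13290) + 0 = 13149 + 0 = 13149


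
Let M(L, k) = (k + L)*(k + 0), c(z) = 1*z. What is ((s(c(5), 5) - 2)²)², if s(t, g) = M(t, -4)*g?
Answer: 234256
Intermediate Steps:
c(z) = z
M(L, k) = k*(L + k) (M(L, k) = (L + k)*k = k*(L + k))
s(t, g) = g*(16 - 4*t) (s(t, g) = (-4*(t - 4))*g = (-4*(-4 + t))*g = (16 - 4*t)*g = g*(16 - 4*t))
((s(c(5), 5) - 2)²)² = ((4*5*(4 - 1*5) - 2)²)² = ((4*5*(4 - 5) - 2)²)² = ((4*5*(-1) - 2)²)² = ((-20 - 2)²)² = ((-22)²)² = 484² = 234256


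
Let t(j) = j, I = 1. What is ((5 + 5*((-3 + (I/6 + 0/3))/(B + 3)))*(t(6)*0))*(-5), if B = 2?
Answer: 0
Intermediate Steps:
((5 + 5*((-3 + (I/6 + 0/3))/(B + 3)))*(t(6)*0))*(-5) = ((5 + 5*((-3 + (1/6 + 0/3))/(2 + 3)))*(6*0))*(-5) = ((5 + 5*((-3 + (1*(1/6) + 0*(1/3)))/5))*0)*(-5) = ((5 + 5*((-3 + (1/6 + 0))*(1/5)))*0)*(-5) = ((5 + 5*((-3 + 1/6)*(1/5)))*0)*(-5) = ((5 + 5*(-17/6*1/5))*0)*(-5) = ((5 + 5*(-17/30))*0)*(-5) = ((5 - 17/6)*0)*(-5) = ((13/6)*0)*(-5) = 0*(-5) = 0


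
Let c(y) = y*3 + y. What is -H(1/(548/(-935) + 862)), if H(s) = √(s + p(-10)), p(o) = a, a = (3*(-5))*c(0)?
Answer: -√753069570/805422 ≈ -0.034072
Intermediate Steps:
c(y) = 4*y (c(y) = 3*y + y = 4*y)
a = 0 (a = (3*(-5))*(4*0) = -15*0 = 0)
p(o) = 0
H(s) = √s (H(s) = √(s + 0) = √s)
-H(1/(548/(-935) + 862)) = -√(1/(548/(-935) + 862)) = -√(1/(548*(-1/935) + 862)) = -√(1/(-548/935 + 862)) = -√(1/(805422/935)) = -√(935/805422) = -√753069570/805422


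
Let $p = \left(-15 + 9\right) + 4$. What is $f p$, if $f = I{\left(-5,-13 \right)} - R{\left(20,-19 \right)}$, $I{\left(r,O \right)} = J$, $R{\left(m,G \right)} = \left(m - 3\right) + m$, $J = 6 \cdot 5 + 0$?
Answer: $14$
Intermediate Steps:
$J = 30$ ($J = 30 + 0 = 30$)
$R{\left(m,G \right)} = -3 + 2 m$ ($R{\left(m,G \right)} = \left(-3 + m\right) + m = -3 + 2 m$)
$I{\left(r,O \right)} = 30$
$f = -7$ ($f = 30 - \left(-3 + 2 \cdot 20\right) = 30 - \left(-3 + 40\right) = 30 - 37 = -7$)
$p = -2$ ($p = -6 + 4 = -2$)
$f p = \left(-7\right) \left(-2\right) = 14$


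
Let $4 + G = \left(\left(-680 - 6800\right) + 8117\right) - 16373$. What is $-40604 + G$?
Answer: $-56344$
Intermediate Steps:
$G = -15740$ ($G = -4 + \left(\left(\left(-680 - 6800\right) + 8117\right) - 16373\right) = -4 + \left(\left(-7480 + 8117\right) - 16373\right) = -4 + \left(637 - 16373\right) = -4 - 15736 = -15740$)
$-40604 + G = -40604 - 15740 = -56344$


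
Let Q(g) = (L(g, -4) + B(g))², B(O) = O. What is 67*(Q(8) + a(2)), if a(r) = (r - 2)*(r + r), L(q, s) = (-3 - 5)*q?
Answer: 210112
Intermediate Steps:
L(q, s) = -8*q
Q(g) = 49*g² (Q(g) = (-8*g + g)² = (-7*g)² = 49*g²)
a(r) = 2*r*(-2 + r) (a(r) = (-2 + r)*(2*r) = 2*r*(-2 + r))
67*(Q(8) + a(2)) = 67*(49*8² + 2*2*(-2 + 2)) = 67*(49*64 + 2*2*0) = 67*(3136 + 0) = 67*3136 = 210112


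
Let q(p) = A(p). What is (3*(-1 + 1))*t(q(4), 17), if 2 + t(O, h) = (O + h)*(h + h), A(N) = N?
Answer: 0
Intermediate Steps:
q(p) = p
t(O, h) = -2 + 2*h*(O + h) (t(O, h) = -2 + (O + h)*(h + h) = -2 + (O + h)*(2*h) = -2 + 2*h*(O + h))
(3*(-1 + 1))*t(q(4), 17) = (3*(-1 + 1))*(-2 + 2*17**2 + 2*4*17) = (3*0)*(-2 + 2*289 + 136) = 0*(-2 + 578 + 136) = 0*712 = 0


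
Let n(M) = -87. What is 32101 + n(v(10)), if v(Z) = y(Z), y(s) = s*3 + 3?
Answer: 32014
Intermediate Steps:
y(s) = 3 + 3*s (y(s) = 3*s + 3 = 3 + 3*s)
v(Z) = 3 + 3*Z
32101 + n(v(10)) = 32101 - 87 = 32014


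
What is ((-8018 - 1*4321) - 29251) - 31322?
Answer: -72912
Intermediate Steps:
((-8018 - 1*4321) - 29251) - 31322 = ((-8018 - 4321) - 29251) - 31322 = (-12339 - 29251) - 31322 = -41590 - 31322 = -72912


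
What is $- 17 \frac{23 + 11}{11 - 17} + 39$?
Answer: $\frac{406}{3} \approx 135.33$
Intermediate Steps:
$- 17 \frac{23 + 11}{11 - 17} + 39 = - 17 \frac{34}{-6} + 39 = - 17 \cdot 34 \left(- \frac{1}{6}\right) + 39 = \left(-17\right) \left(- \frac{17}{3}\right) + 39 = \frac{289}{3} + 39 = \frac{406}{3}$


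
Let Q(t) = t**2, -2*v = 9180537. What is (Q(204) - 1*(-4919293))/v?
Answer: -9921818/9180537 ≈ -1.0807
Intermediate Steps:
v = -9180537/2 (v = -1/2*9180537 = -9180537/2 ≈ -4.5903e+6)
(Q(204) - 1*(-4919293))/v = (204**2 - 1*(-4919293))/(-9180537/2) = (41616 + 4919293)*(-2/9180537) = 4960909*(-2/9180537) = -9921818/9180537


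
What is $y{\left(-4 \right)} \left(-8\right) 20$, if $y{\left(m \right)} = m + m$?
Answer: $1280$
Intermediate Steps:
$y{\left(m \right)} = 2 m$
$y{\left(-4 \right)} \left(-8\right) 20 = 2 \left(-4\right) \left(-8\right) 20 = \left(-8\right) \left(-8\right) 20 = 64 \cdot 20 = 1280$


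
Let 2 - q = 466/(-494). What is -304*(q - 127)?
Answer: 490272/13 ≈ 37713.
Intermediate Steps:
q = 727/247 (q = 2 - 466/(-494) = 2 - 466*(-1)/494 = 2 - 1*(-233/247) = 2 + 233/247 = 727/247 ≈ 2.9433)
-304*(q - 127) = -304*(727/247 - 127) = -304*(-30642/247) = 490272/13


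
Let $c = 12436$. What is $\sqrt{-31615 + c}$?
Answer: $3 i \sqrt{2131} \approx 138.49 i$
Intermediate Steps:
$\sqrt{-31615 + c} = \sqrt{-31615 + 12436} = \sqrt{-19179} = 3 i \sqrt{2131}$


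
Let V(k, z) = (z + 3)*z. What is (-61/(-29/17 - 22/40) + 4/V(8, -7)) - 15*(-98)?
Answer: 8038377/5369 ≈ 1497.2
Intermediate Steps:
V(k, z) = z*(3 + z) (V(k, z) = (3 + z)*z = z*(3 + z))
(-61/(-29/17 - 22/40) + 4/V(8, -7)) - 15*(-98) = (-61/(-29/17 - 22/40) + 4/((-7*(3 - 7)))) - 15*(-98) = (-61/(-29*1/17 - 22*1/40) + 4/((-7*(-4)))) + 1470 = (-61/(-29/17 - 11/20) + 4/28) + 1470 = (-61/(-767/340) + 4*(1/28)) + 1470 = (-61*(-340/767) + 1/7) + 1470 = (20740/767 + 1/7) + 1470 = 145947/5369 + 1470 = 8038377/5369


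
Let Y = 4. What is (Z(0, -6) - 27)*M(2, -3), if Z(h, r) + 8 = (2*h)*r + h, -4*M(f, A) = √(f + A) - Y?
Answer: -35 + 35*I/4 ≈ -35.0 + 8.75*I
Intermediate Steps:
M(f, A) = 1 - √(A + f)/4 (M(f, A) = -(√(f + A) - 1*4)/4 = -(√(A + f) - 4)/4 = -(-4 + √(A + f))/4 = 1 - √(A + f)/4)
Z(h, r) = -8 + h + 2*h*r (Z(h, r) = -8 + ((2*h)*r + h) = -8 + (2*h*r + h) = -8 + (h + 2*h*r) = -8 + h + 2*h*r)
(Z(0, -6) - 27)*M(2, -3) = ((-8 + 0 + 2*0*(-6)) - 27)*(1 - √(-3 + 2)/4) = ((-8 + 0 + 0) - 27)*(1 - I/4) = (-8 - 27)*(1 - I/4) = -35*(1 - I/4) = -35 + 35*I/4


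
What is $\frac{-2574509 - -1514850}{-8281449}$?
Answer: $\frac{1059659}{8281449} \approx 0.12796$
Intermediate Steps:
$\frac{-2574509 - -1514850}{-8281449} = \left(-2574509 + 1514850\right) \left(- \frac{1}{8281449}\right) = \left(-1059659\right) \left(- \frac{1}{8281449}\right) = \frac{1059659}{8281449}$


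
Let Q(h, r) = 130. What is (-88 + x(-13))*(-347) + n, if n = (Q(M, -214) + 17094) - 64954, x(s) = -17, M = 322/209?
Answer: -11295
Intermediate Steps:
M = 322/209 (M = 322*(1/209) = 322/209 ≈ 1.5407)
n = -47730 (n = (130 + 17094) - 64954 = 17224 - 64954 = -47730)
(-88 + x(-13))*(-347) + n = (-88 - 17)*(-347) - 47730 = -105*(-347) - 47730 = 36435 - 47730 = -11295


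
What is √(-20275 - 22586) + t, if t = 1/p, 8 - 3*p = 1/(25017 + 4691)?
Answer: 29708/79221 + I*√42861 ≈ 0.375 + 207.03*I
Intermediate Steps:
p = 79221/29708 (p = 8/3 - 1/(3*(25017 + 4691)) = 8/3 - ⅓/29708 = 8/3 - ⅓*1/29708 = 8/3 - 1/89124 = 79221/29708 ≈ 2.6667)
t = 29708/79221 (t = 1/(79221/29708) = 29708/79221 ≈ 0.37500)
√(-20275 - 22586) + t = √(-20275 - 22586) + 29708/79221 = √(-42861) + 29708/79221 = I*√42861 + 29708/79221 = 29708/79221 + I*√42861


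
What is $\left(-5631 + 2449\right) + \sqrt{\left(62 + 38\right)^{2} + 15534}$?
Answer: $-3182 + \sqrt{25534} \approx -3022.2$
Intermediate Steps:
$\left(-5631 + 2449\right) + \sqrt{\left(62 + 38\right)^{2} + 15534} = -3182 + \sqrt{100^{2} + 15534} = -3182 + \sqrt{10000 + 15534} = -3182 + \sqrt{25534}$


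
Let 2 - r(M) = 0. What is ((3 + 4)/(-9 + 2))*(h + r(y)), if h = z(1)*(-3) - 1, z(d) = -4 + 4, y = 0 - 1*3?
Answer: -1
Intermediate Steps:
y = -3 (y = 0 - 3 = -3)
z(d) = 0
r(M) = 2 (r(M) = 2 - 1*0 = 2 + 0 = 2)
h = -1 (h = 0*(-3) - 1 = 0 - 1 = -1)
((3 + 4)/(-9 + 2))*(h + r(y)) = ((3 + 4)/(-9 + 2))*(-1 + 2) = (7/(-7))*1 = (7*(-⅐))*1 = -1*1 = -1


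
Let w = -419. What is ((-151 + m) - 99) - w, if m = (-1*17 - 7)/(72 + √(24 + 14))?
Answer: 433973/2573 + 12*√38/2573 ≈ 168.69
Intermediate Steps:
m = -24/(72 + √38) (m = (-17 - 7)/(72 + √38) = -24/(72 + √38) ≈ -0.30704)
((-151 + m) - 99) - w = ((-151 + (-864/2573 + 12*√38/2573)) - 99) - 1*(-419) = ((-389387/2573 + 12*√38/2573) - 99) + 419 = (-644114/2573 + 12*√38/2573) + 419 = 433973/2573 + 12*√38/2573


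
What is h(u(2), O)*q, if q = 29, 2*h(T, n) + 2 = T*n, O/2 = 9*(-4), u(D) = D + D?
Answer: -4205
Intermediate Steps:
u(D) = 2*D
O = -72 (O = 2*(9*(-4)) = 2*(-36) = -72)
h(T, n) = -1 + T*n/2 (h(T, n) = -1 + (T*n)/2 = -1 + T*n/2)
h(u(2), O)*q = (-1 + (½)*(2*2)*(-72))*29 = (-1 + (½)*4*(-72))*29 = (-1 - 144)*29 = -145*29 = -4205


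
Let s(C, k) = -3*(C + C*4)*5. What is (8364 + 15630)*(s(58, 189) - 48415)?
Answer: -1266043410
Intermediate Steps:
s(C, k) = -75*C (s(C, k) = -3*(C + 4*C)*5 = -15*C*5 = -75*C)
(8364 + 15630)*(s(58, 189) - 48415) = (8364 + 15630)*(-75*58 - 48415) = 23994*(-4350 - 48415) = 23994*(-52765) = -1266043410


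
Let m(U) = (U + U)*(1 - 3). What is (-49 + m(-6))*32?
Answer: -800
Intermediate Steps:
m(U) = -4*U (m(U) = (2*U)*(-2) = -4*U)
(-49 + m(-6))*32 = (-49 - 4*(-6))*32 = (-49 + 24)*32 = -25*32 = -800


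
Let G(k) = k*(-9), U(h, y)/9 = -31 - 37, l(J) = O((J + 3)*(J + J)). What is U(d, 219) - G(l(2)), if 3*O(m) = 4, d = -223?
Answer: -600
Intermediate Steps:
O(m) = 4/3 (O(m) = (⅓)*4 = 4/3)
l(J) = 4/3
U(h, y) = -612 (U(h, y) = 9*(-31 - 37) = 9*(-68) = -612)
G(k) = -9*k
U(d, 219) - G(l(2)) = -612 - (-9)*4/3 = -612 - 1*(-12) = -612 + 12 = -600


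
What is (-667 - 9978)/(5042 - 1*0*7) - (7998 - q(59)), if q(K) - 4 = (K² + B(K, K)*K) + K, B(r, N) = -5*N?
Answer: -110223723/5042 ≈ -21861.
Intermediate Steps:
q(K) = 4 + K - 4*K² (q(K) = 4 + ((K² + (-5*K)*K) + K) = 4 + ((K² - 5*K²) + K) = 4 + (-4*K² + K) = 4 + (K - 4*K²) = 4 + K - 4*K²)
(-667 - 9978)/(5042 - 1*0*7) - (7998 - q(59)) = (-667 - 9978)/(5042 - 1*0*7) - (7998 - (4 + 59 - 4*59²)) = -10645/(5042 + 0*7) - (7998 - (4 + 59 - 4*3481)) = -10645/(5042 + 0) - (7998 - (4 + 59 - 13924)) = -10645/5042 - (7998 - 1*(-13861)) = -10645*1/5042 - (7998 + 13861) = -10645/5042 - 1*21859 = -10645/5042 - 21859 = -110223723/5042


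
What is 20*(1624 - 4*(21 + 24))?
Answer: 28880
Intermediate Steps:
20*(1624 - 4*(21 + 24)) = 20*(1624 - 4*45) = 20*(1624 - 1*180) = 20*(1624 - 180) = 20*1444 = 28880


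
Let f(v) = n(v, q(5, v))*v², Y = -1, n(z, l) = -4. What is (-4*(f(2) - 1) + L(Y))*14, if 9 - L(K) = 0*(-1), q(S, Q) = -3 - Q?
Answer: 1078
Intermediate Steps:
L(K) = 9 (L(K) = 9 - 0*(-1) = 9 - 1*0 = 9 + 0 = 9)
f(v) = -4*v²
(-4*(f(2) - 1) + L(Y))*14 = (-4*(-4*2² - 1) + 9)*14 = (-4*(-4*4 - 1) + 9)*14 = (-4*(-16 - 1) + 9)*14 = (-4*(-17) + 9)*14 = (68 + 9)*14 = 77*14 = 1078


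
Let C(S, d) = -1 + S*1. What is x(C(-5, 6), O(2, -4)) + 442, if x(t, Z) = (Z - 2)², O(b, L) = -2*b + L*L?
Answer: 542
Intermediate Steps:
O(b, L) = L² - 2*b (O(b, L) = -2*b + L² = L² - 2*b)
C(S, d) = -1 + S
x(t, Z) = (-2 + Z)²
x(C(-5, 6), O(2, -4)) + 442 = (-2 + ((-4)² - 2*2))² + 442 = (-2 + (16 - 4))² + 442 = (-2 + 12)² + 442 = 10² + 442 = 100 + 442 = 542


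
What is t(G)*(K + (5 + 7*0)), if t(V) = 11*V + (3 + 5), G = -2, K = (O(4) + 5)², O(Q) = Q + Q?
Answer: -2436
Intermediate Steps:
O(Q) = 2*Q
K = 169 (K = (2*4 + 5)² = (8 + 5)² = 13² = 169)
t(V) = 8 + 11*V (t(V) = 11*V + 8 = 8 + 11*V)
t(G)*(K + (5 + 7*0)) = (8 + 11*(-2))*(169 + (5 + 7*0)) = (8 - 22)*(169 + (5 + 0)) = -14*(169 + 5) = -14*174 = -2436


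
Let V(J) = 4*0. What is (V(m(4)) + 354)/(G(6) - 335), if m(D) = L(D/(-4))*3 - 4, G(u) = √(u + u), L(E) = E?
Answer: -118590/112213 - 708*√3/112213 ≈ -1.0678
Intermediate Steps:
G(u) = √2*√u (G(u) = √(2*u) = √2*√u)
m(D) = -4 - 3*D/4 (m(D) = (D/(-4))*3 - 4 = (D*(-¼))*3 - 4 = -D/4*3 - 4 = -3*D/4 - 4 = -4 - 3*D/4)
V(J) = 0
(V(m(4)) + 354)/(G(6) - 335) = (0 + 354)/(√2*√6 - 335) = 354/(2*√3 - 335) = 354/(-335 + 2*√3)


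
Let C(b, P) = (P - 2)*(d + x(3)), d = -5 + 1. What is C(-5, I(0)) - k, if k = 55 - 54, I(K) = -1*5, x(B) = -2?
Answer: 41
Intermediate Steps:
I(K) = -5
d = -4
C(b, P) = 12 - 6*P (C(b, P) = (P - 2)*(-4 - 2) = (-2 + P)*(-6) = 12 - 6*P)
k = 1
C(-5, I(0)) - k = (12 - 6*(-5)) - 1*1 = (12 + 30) - 1 = 42 - 1 = 41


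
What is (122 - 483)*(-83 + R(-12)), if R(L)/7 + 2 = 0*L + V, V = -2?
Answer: 40071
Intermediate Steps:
R(L) = -28 (R(L) = -14 + 7*(0*L - 2) = -14 + 7*(0 - 2) = -14 + 7*(-2) = -14 - 14 = -28)
(122 - 483)*(-83 + R(-12)) = (122 - 483)*(-83 - 28) = -361*(-111) = 40071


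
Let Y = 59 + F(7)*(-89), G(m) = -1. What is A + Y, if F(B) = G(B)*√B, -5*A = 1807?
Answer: -1512/5 + 89*√7 ≈ -66.928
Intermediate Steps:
A = -1807/5 (A = -⅕*1807 = -1807/5 ≈ -361.40)
F(B) = -√B
Y = 59 + 89*√7 (Y = 59 - √7*(-89) = 59 + 89*√7 ≈ 294.47)
A + Y = -1807/5 + (59 + 89*√7) = -1512/5 + 89*√7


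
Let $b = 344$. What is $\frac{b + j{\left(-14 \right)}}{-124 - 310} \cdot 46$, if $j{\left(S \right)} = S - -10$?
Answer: $- \frac{7820}{217} \approx -36.037$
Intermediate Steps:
$j{\left(S \right)} = 10 + S$ ($j{\left(S \right)} = S + 10 = 10 + S$)
$\frac{b + j{\left(-14 \right)}}{-124 - 310} \cdot 46 = \frac{344 + \left(10 - 14\right)}{-124 - 310} \cdot 46 = \frac{344 - 4}{-434} \cdot 46 = 340 \left(- \frac{1}{434}\right) 46 = \left(- \frac{170}{217}\right) 46 = - \frac{7820}{217}$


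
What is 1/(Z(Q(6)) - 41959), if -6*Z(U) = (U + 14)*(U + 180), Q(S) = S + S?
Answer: -1/42791 ≈ -2.3369e-5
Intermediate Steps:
Q(S) = 2*S
Z(U) = -(14 + U)*(180 + U)/6 (Z(U) = -(U + 14)*(U + 180)/6 = -(14 + U)*(180 + U)/6)
1/(Z(Q(6)) - 41959) = 1/((-420 - 194*6/3 - (2*6)**2/6) - 41959) = 1/((-420 - 97/3*12 - 1/6*12**2) - 41959) = 1/((-420 - 388 - 1/6*144) - 41959) = 1/((-420 - 388 - 24) - 41959) = 1/(-832 - 41959) = 1/(-42791) = -1/42791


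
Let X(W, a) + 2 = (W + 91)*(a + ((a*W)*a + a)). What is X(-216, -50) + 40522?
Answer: 67553020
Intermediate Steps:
X(W, a) = -2 + (91 + W)*(2*a + W*a**2) (X(W, a) = -2 + (W + 91)*(a + ((a*W)*a + a)) = -2 + (91 + W)*(a + ((W*a)*a + a)) = -2 + (91 + W)*(a + (W*a**2 + a)) = -2 + (91 + W)*(a + (a + W*a**2)) = -2 + (91 + W)*(2*a + W*a**2))
X(-216, -50) + 40522 = (-2 + 182*(-50) + (-216)**2*(-50)**2 + 2*(-216)*(-50) + 91*(-216)*(-50)**2) + 40522 = (-2 - 9100 + 46656*2500 + 21600 + 91*(-216)*2500) + 40522 = (-2 - 9100 + 116640000 + 21600 - 49140000) + 40522 = 67512498 + 40522 = 67553020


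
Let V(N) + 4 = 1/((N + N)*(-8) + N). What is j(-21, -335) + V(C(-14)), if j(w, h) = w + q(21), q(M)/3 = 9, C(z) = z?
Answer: 421/210 ≈ 2.0048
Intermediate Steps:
q(M) = 27 (q(M) = 3*9 = 27)
V(N) = -4 - 1/(15*N) (V(N) = -4 + 1/((N + N)*(-8) + N) = -4 + 1/((2*N)*(-8) + N) = -4 + 1/(-16*N + N) = -4 + 1/(-15*N) = -4 - 1/(15*N))
j(w, h) = 27 + w (j(w, h) = w + 27 = 27 + w)
j(-21, -335) + V(C(-14)) = (27 - 21) + (-4 - 1/15/(-14)) = 6 + (-4 - 1/15*(-1/14)) = 6 + (-4 + 1/210) = 6 - 839/210 = 421/210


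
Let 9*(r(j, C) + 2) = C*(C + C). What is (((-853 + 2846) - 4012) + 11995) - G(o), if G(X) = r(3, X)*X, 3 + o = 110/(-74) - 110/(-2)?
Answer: -940394552/50653 ≈ -18565.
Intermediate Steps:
r(j, C) = -2 + 2*C**2/9 (r(j, C) = -2 + (C*(C + C))/9 = -2 + (C*(2*C))/9 = -2 + (2*C**2)/9 = -2 + 2*C**2/9)
o = 1869/37 (o = -3 + (110/(-74) - 110/(-2)) = -3 + (110*(-1/74) - 110*(-1/2)) = -3 + (-55/37 + 55) = -3 + 1980/37 = 1869/37 ≈ 50.513)
G(X) = X*(-2 + 2*X**2/9) (G(X) = (-2 + 2*X**2/9)*X = X*(-2 + 2*X**2/9))
(((-853 + 2846) - 4012) + 11995) - G(o) = (((-853 + 2846) - 4012) + 11995) - 2*1869*(-9 + (1869/37)**2)/(9*37) = ((1993 - 4012) + 11995) - 2*1869*(-9 + 3493161/1369)/(9*37) = (-2019 + 11995) - 2*1869*3480840/(9*37*1369) = 9976 - 1*1445708880/50653 = 9976 - 1445708880/50653 = -940394552/50653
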